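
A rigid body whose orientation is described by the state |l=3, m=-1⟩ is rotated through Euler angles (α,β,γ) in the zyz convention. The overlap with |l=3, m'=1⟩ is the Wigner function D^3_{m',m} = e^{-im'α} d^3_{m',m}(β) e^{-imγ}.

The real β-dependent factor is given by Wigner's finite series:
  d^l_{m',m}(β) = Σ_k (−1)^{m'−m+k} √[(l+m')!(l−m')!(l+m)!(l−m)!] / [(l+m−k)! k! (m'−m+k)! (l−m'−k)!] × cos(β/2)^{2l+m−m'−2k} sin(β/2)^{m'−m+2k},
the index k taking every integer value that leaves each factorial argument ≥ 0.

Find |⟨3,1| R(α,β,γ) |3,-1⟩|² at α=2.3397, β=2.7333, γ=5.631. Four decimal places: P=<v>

P=0.3470

D^3_{1,-1}(2.3397,2.7333,5.631) = e^{-i·1·2.3397}·d^3_{1,-1}(2.7333)·e^{-i·-1·5.631}. Compute d first:
Half-angle: c=0.202731, s=0.979234. N=√(24·2·2·24)=48.000000
Admissible k: 0..2 (factorial args all ≥0)
  k=0: (−1)^2·48.0000/(8)·0.2027^4·0.9792^2 = +0.009719
  k=1: (−1)^3·48.0000/(6)·0.2027^2·0.9792^4 = -0.302328
  k=2: (−1)^4·48.0000/(48)·0.2027^0·0.9792^6 = +0.881698
d^3_{1,-1}(2.7333) = +0.009719 -0.302328 +0.881698 = +0.589089
|D^3_{1,-1}|² = |d^3_{1,-1}(β)|² = (+0.589089)² = 0.347026 (the z-rotation phases have unit modulus)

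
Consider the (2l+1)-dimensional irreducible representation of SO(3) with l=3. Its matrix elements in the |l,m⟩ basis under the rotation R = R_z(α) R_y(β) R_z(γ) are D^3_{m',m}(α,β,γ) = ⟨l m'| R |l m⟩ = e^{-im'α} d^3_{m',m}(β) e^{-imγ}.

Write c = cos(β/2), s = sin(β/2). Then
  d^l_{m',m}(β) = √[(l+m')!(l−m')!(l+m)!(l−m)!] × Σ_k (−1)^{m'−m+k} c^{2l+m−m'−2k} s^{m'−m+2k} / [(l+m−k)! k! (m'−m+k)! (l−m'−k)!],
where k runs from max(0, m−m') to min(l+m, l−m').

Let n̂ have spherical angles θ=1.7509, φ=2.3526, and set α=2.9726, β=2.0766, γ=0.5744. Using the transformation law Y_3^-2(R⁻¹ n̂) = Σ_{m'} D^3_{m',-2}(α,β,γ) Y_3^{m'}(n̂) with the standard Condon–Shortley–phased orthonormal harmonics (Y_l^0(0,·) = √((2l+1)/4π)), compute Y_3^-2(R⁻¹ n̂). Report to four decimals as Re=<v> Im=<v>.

Re=0.1040 Im=-0.2877

Need the full column D^3_{m',-2} for m'=−3..3 at α=2.9726, β=2.0766, γ=0.5744.
cos(β/2)=0.507686, sin(β/2)=0.861542
d^3_{-3,-2}: single k=1 term ⇒ +0.071175;  D = -0.057012-0.042609i
d^3_{-2,-2}: k∈[0..1] ⇒ +0.017123 -0.246549 = -0.229426;  D = -0.158054-0.166299i
d^3_{-1,-2}: k∈[0..1] ⇒ -0.091886 +0.529230 = +0.437344;  D = -0.243680-0.363166i
d^3_{0,-2}: k∈[0..1] ⇒ +0.270081 -0.777780 = -0.507700;  D = -0.207945-0.463161i
d^3_{1,-2}: k∈[0..1] ⇒ -0.529230 +0.762041 = +0.232811;  D = -0.058276-0.225399i
d^3_{2,-2}: k∈[0..1] ⇒ +0.710013 -0.408940 = +0.301073;  D = +0.025264+0.300011i
d^3_{3,-2}: single k=0 term ⇒ -0.590274;  D = -0.050102+0.588144i
Y_3^{m'}(θ=1.7509,φ=2.3526) and Σ D·Y over m':
  (-0.0570-0.0426i)·(+0.2839-0.2779i)  (-0.1581-0.1663i)·(+0.0013-0.1772i)  (-0.2437-0.3632i)·(+0.1881+0.1894i)  (-0.2079-0.4632i)·(+0.1898+0.0000i)  (-0.0583-0.2254i)·(-0.1881+0.1894i)  (+0.0253+0.3000i)·(+0.0013+0.1772i)  (-0.0501+0.5881i)·(-0.2839-0.2779i)
Y_3^-2(R⁻¹ n̂) = +0.103994-0.287711i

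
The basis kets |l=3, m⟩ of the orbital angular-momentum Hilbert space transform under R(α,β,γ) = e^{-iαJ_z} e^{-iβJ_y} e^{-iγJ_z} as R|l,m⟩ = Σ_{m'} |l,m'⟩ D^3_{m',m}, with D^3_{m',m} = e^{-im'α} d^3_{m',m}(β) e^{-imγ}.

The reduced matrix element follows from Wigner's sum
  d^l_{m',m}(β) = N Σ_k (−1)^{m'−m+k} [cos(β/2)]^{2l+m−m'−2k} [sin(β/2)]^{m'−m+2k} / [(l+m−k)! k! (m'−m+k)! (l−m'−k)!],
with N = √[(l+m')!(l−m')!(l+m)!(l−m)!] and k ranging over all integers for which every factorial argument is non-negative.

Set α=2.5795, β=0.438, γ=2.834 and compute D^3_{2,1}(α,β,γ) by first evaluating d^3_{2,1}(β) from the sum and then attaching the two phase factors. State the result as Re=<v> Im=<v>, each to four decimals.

Re=0.0760 Im=0.5432

First d^3_{2,1}(β=0.438), then the phase factors e^{-i(2)α} and e^{-i(1)γ}:
With c≡cos(β/2)=0.976115 and s≡sin(β/2)=0.217254, N=[120·1·24·2]^{1/2}=75.894664
The bounds max(0,m−m')=0 and min(l+m,l−m')=1 give 2 terms
  k=0: (−1)^1·75.8947/(24)·0.9761^5·0.2173^1 = -0.608797
  k=1: (−1)^2·75.8947/(12)·0.9761^3·0.2173^3 = +0.060316
d^3_{2,1}(0.438) = -0.608797 +0.060316 = -0.548481
Phases: e^{-i·(2)·2.5795}=+0.431911+0.901916i, e^{-i·(1)·2.834}=-0.953065-0.302765i ⇒ D=+0.076004+0.543189i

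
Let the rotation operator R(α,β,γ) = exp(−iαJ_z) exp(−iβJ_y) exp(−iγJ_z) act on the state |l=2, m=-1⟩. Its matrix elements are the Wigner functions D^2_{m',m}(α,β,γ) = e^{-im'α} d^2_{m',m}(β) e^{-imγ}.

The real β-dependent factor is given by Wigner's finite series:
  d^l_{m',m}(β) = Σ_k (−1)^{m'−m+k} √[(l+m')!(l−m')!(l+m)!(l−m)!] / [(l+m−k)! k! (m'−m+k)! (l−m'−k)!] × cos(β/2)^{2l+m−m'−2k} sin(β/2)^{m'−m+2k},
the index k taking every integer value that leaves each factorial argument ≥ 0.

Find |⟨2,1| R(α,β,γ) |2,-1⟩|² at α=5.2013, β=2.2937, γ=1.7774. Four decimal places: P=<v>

P=0.0721

Split into d^2_{1,-1}(β=2.2937) × two z-phases.
With c≡cos(β/2)=0.411361 and s≡sin(β/2)=0.911473, N=[6·1·1·6]^{1/2}=6.000000
k∈{0,1} keeps every argument non-negative
  k=0: (−1)^2·6.0000/(2)·0.4114^2·0.9115^2 = +0.421749
  k=1: (−1)^3·6.0000/(6)·0.4114^0·0.9115^4 = -0.690199
d^2_{1,-1}(2.2937) = +0.421749 -0.690199 = -0.268451
|D^2_{1,-1}|² = |d^2_{1,-1}(β)|² = (-0.268451)² = 0.072066 (the z-rotation phases have unit modulus)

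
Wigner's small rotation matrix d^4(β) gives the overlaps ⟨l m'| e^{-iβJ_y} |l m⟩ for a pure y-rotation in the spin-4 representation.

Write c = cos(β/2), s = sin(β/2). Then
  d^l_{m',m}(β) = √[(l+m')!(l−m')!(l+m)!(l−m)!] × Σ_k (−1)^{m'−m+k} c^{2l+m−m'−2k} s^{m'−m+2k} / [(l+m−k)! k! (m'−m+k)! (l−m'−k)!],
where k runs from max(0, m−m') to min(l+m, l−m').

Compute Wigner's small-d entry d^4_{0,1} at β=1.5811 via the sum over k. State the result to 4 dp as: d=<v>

d^4_{0,1}(β=1.5811) via Wigner's sum:
With c≡cos(β/2)=0.703455 and s≡sin(β/2)=0.710740, N=[24·24·120·6]^{1/2}=643.987578
Admissible k: 1..4 (factorial args all ≥0)
  k=1: (−1)^0·643.9876/(144)·0.7035^7·0.7107^1 = +0.270943
  k=2: (−1)^1·643.9876/(24)·0.7035^5·0.7107^3 = -1.659507
  k=3: (−1)^2·643.9876/(24)·0.7035^3·0.7107^5 = +1.694061
  k=4: (−1)^3·643.9876/(144)·0.7035^1·0.7107^7 = -0.288222
d^4_{0,1}(1.5811) = +0.270943 -1.659507 +1.694061 -0.288222 = +0.017274

d=0.0173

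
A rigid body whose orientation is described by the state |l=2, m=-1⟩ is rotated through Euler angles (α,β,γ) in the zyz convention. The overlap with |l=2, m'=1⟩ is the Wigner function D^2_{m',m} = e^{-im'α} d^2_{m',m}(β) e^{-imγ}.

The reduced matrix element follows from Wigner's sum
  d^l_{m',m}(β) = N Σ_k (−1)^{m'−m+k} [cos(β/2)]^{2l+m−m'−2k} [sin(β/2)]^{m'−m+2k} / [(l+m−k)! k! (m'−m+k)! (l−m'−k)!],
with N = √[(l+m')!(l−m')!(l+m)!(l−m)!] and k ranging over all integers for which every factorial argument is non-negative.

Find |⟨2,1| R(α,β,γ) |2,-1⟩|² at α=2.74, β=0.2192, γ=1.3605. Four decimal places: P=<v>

First d^2_{1,-1}(β=0.2192), then the phase factors e^{-i(1)α} and e^{-i(-1)γ}:
c=cos(0.2192/2)=0.994000, s=sin(0.2192/2)=0.109381; N=√[6·1·1·6]=6.000000
Admissible k: 0..1 (factorial args all ≥0)
  k=0: (−1)^2·6.0000/(2)·0.9940^2·0.1094^2 = +0.035463
  k=1: (−1)^3·6.0000/(6)·0.9940^0·0.1094^4 = -0.000143
d^2_{1,-1}(0.2192) = +0.035463 -0.000143 = +0.035320
|D^2_{1,-1}|² = |d^2_{1,-1}(β)|² = (+0.035320)² = 0.001247 (the z-rotation phases have unit modulus)

P=0.0012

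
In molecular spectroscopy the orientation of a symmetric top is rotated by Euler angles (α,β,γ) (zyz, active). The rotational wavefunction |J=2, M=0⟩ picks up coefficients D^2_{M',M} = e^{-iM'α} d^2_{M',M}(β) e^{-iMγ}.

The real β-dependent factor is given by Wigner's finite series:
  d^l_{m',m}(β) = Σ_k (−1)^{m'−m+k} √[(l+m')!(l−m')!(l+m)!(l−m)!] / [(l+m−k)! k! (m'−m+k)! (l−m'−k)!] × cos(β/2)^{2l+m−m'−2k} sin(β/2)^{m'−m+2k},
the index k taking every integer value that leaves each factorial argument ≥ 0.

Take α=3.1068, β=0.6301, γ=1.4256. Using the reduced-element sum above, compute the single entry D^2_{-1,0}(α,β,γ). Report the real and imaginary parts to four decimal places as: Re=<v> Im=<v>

Re=-0.5827 Im=0.0203

First d^2_{-1,0}(β=0.6301), then the phase factors e^{-i(-1)α} and e^{-i(0)γ}:
With c≡cos(β/2)=0.950781 and s≡sin(β/2)=0.309864, N=[1·6·2·2]^{1/2}=4.898979
k: max(0,(0)−(-1))=1 … min(2+(0),2−(-1))=2
  k=1: (−1)^0·4.8990/(2)·0.9508^3·0.3099^1 = +0.652361
  k=2: (−1)^1·4.8990/(2)·0.9508^1·0.3099^3 = -0.069290
d^2_{-1,0}(0.6301) = +0.652361 -0.069290 = +0.583071
Attach z-rotation phases: D = e^{-i(-1)(3.1068)}·(+0.583071)·e^{-i(0)(1.4256)} = -0.582718+0.020283i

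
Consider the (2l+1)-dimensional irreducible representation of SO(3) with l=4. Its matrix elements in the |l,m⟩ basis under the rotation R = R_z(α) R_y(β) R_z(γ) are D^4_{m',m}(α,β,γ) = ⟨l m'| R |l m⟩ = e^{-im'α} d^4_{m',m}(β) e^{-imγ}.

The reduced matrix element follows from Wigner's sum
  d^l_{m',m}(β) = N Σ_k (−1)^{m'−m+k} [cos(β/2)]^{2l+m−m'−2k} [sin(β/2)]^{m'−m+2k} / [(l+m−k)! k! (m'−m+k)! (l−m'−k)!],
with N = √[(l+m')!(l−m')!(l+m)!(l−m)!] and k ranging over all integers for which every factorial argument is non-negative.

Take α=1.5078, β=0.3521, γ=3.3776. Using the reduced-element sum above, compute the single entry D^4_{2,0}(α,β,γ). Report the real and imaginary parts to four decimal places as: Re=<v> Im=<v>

D^4_{2,0}(1.5078,0.3521,3.3776) = e^{-i·2·1.5078}·d^4_{2,0}(0.3521)·e^{-i·0·3.3776}. Compute d first:
With c≡cos(β/2)=0.984543 and s≡sin(β/2)=0.175142, N=[720·2·24·24]^{1/2}=910.735966
Admissible k: 0..2 (factorial args all ≥0)
  k=0: (−1)^2·910.7360/(96)·0.9845^6·0.1751^2 = +0.265039
  k=1: (−1)^3·910.7360/(36)·0.9845^4·0.1751^4 = -0.022366
  k=2: (−1)^4·910.7360/(96)·0.9845^2·0.1751^6 = +0.000265
d^4_{2,0}(0.3521) = +0.265039 -0.022366 +0.000265 = +0.242939
Attach z-rotation phases: D = e^{-i(2)(1.5078)}·(+0.242939)·e^{-i(0)(3.3776)} = -0.241013-0.030528i

Re=-0.2410 Im=-0.0305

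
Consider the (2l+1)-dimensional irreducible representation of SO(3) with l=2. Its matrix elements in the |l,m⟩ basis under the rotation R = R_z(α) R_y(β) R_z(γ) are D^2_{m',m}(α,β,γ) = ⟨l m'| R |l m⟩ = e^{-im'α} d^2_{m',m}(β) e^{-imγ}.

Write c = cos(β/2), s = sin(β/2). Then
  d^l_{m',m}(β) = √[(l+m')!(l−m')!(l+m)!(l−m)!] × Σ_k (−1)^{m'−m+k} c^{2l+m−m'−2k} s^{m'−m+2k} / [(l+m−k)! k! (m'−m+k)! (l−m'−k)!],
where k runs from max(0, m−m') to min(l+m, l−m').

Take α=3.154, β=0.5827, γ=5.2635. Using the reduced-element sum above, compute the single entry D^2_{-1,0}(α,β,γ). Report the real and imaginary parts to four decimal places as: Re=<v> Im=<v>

D^2_{-1,0}(3.154,0.5827,5.2635) = e^{-i·-1·3.154}·d^2_{-1,0}(0.5827)·e^{-i·0·5.2635}. Compute d first:
c=cos(0.5827/2)=0.957857, s=sin(0.5827/2)=0.287246; N=√[1·6·2·2]=4.898979
k∈{1,2} keeps every argument non-negative
  k=1: (−1)^0·4.8990/(2)·0.9579^3·0.2872^1 = +0.618345
  k=2: (−1)^1·4.8990/(2)·0.9579^1·0.2872^3 = -0.055608
d^2_{-1,0}(0.5827) = +0.618345 -0.055608 = +0.562737
Attach z-rotation phases: D = e^{-i(-1)(3.154)}·(+0.562737)·e^{-i(0)(5.2635)} = -0.562694-0.006982i

Re=-0.5627 Im=-0.0070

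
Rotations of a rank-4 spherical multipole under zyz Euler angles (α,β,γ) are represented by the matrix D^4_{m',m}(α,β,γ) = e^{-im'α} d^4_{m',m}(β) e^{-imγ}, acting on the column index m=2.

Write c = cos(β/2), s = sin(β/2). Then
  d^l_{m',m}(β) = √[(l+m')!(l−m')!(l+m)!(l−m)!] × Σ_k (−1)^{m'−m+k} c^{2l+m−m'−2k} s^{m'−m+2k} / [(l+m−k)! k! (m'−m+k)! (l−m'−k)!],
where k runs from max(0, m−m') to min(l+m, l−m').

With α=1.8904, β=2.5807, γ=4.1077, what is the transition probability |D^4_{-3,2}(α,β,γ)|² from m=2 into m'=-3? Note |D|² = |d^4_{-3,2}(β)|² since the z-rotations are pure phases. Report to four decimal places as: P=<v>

P=0.3463

Split into d^4_{-3,2}(β=2.5807) × two z-phases.
With c≡cos(β/2)=0.276785 and s≡sin(β/2)=0.960932, N=[1·5040·720·2]^{1/2}=2693.993318
k∈{5,6} keeps every argument non-negative
  k=5: (−1)^0·2693.9933/(240)·0.2768^3·0.9609^5 = +0.195018
  k=6: (−1)^1·2693.9933/(720)·0.2768^1·0.9609^7 = -0.783528
d^4_{-3,2}(2.5807) = +0.195018 -0.783528 = -0.588510
|D^4_{-3,2}|² = |d^4_{-3,2}(β)|² = (-0.588510)² = 0.346344 (the z-rotation phases have unit modulus)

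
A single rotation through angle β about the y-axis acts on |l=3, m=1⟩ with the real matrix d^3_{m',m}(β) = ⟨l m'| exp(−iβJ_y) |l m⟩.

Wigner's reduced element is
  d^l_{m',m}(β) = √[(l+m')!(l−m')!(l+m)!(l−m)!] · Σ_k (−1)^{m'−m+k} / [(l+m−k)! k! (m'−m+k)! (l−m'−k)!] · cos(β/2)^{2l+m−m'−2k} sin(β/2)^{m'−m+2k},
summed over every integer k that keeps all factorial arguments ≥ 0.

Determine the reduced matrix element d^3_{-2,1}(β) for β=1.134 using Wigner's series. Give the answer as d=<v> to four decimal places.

d=0.4689

d^3_{-2,1}(β=1.134) via Wigner's sum:
Half-angle: c=0.843516, s=0.537104. N=√(1·120·24·2)=75.894664
k∈{3,4} keeps every argument non-negative
  k=3: (−1)^0·75.8947/(12)·0.8435^3·0.5371^3 = +0.588146
  k=4: (−1)^1·75.8947/(24)·0.8435^1·0.5371^5 = -0.119230
d^3_{-2,1}(1.134) = +0.588146 -0.119230 = +0.468916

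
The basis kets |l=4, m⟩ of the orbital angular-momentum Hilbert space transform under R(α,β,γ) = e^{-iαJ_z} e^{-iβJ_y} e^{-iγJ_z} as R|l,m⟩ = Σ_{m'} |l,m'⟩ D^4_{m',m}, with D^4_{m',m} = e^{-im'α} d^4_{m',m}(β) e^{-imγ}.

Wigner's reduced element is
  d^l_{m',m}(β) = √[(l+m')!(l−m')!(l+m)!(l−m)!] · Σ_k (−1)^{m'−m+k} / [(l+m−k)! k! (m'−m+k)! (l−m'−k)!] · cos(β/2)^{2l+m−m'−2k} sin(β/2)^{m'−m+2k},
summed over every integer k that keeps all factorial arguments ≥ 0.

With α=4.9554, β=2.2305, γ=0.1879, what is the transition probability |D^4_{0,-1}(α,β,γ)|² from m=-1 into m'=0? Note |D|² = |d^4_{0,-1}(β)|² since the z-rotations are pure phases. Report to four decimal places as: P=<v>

P=0.0101

Split into d^4_{0,-1}(β=2.2305) × two z-phases.
Half-angle: c=0.439953, s=0.898021. N=√(24·24·6·120)=643.987578
Admissible k: 0..3 (factorial args all ≥0)
  k=0: (−1)^1·643.9876/(144)·0.4400^7·0.8980^1 = -0.012813
  k=1: (−1)^2·643.9876/(24)·0.4400^5·0.8980^3 = +0.320300
  k=2: (−1)^3·643.9876/(24)·0.4400^3·0.8980^5 = -1.334495
  k=3: (−1)^4·643.9876/(144)·0.4400^1·0.8980^7 = +0.926672
d^4_{0,-1}(2.2305) = -0.012813 +0.320300 -1.334495 +0.926672 = -0.100336
|D^4_{0,-1}|² = |d^4_{0,-1}(β)|² = (-0.100336)² = 0.010067 (the z-rotation phases have unit modulus)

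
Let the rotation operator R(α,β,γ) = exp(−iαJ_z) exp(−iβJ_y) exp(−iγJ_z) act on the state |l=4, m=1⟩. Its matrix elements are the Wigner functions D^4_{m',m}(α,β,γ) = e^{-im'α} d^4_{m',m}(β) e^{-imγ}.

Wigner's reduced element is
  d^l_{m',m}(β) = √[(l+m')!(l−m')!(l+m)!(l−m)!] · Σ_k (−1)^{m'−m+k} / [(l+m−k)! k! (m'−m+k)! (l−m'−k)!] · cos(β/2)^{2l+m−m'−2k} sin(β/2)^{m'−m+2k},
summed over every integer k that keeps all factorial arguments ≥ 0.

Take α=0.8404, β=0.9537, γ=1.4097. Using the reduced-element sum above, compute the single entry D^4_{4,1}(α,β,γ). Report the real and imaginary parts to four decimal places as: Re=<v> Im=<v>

Split into d^4_{4,1}(β=0.9537) × two z-phases.
c=cos(0.9537/2)=0.888445, s=sin(0.9537/2)=0.458983; N=√[40320·1·120·6]=5387.986637
Admissible k: 0..0 (factorial args all ≥0)
  k=0: (−1)^3·5387.9866/(720)·0.8884^5·0.4590^3 = -0.400531
d^4_{4,1}(0.9537) = -0.400531
D = (-0.975896+0.218237i)·(-0.400531)·(+0.160400-0.987052i) = -0.023582-0.399836i

Re=-0.0236 Im=-0.3998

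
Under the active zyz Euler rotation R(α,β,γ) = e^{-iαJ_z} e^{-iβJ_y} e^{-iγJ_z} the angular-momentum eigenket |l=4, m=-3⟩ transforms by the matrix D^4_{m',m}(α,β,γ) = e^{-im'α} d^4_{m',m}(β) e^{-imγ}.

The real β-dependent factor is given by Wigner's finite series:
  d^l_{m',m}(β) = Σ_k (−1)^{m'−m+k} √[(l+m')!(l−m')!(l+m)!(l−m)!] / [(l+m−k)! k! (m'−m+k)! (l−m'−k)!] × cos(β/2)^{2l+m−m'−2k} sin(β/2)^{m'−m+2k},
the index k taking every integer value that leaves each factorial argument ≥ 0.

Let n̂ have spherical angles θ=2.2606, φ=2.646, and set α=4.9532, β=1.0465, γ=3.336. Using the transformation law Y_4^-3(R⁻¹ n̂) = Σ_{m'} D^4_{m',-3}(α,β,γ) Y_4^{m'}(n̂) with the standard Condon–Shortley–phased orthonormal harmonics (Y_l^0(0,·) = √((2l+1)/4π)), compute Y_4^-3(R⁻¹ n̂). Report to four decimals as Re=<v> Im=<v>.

Need the full column D^4_{m',-3} for m'=−4..4 at α=4.9532, β=1.0465, γ=3.336.
cos(β/2)=0.866200, sin(β/2)=0.499698
d^4_{-4,-3}: single k=1 term ⇒ +0.517105;  D = -0.012580-0.516952i
d^4_{-3,-3}: k∈[0..1] ⇒ +0.316916 -0.738281 = -0.421364;  D = -0.406640+0.110417i
d^4_{-2,-3}: k∈[0..1] ⇒ -0.684066 +0.682965 = -0.001101;  D = -0.000534-0.000963i
d^4_{-1,-3}: k∈[0..1] ⇒ +0.837131 -0.464324 = +0.372807;  D = -0.273600+0.253236i
d^4_{0,-3}: k∈[0..1] ⇒ -0.719908 +0.239583 = -0.480325;  D = +0.400924+0.264523i
d^4_{1,-3}: k∈[0..1] ⇒ +0.464324 -0.092715 = +0.371609;  D = +0.124771-0.350036i
d^4_{2,-3}: k∈[0..1] ⇒ -0.227288 +0.025214 = -0.202075;  D = -0.201033-0.020495i
d^4_{3,-3}: k∈[0..1] ⇒ +0.081767 -0.003887 = +0.077880;  D = +0.010807+0.077126i
d^4_{4,-3}: single k=0 term ⇒ -0.019060;  D = +0.017700-0.007070i
Y_4^{m'}(θ=2.2606,φ=2.646) and Σ D·Y over m':
  (-0.0126-0.5170i)·(-0.0627+0.1436i)  (-0.4066+0.1104i)·(+0.0307+0.3643i)  (-0.0005-0.0010i)·(+0.2000+0.3056i)  (-0.2736+0.2532i)·(-0.0337-0.0182i)  (+0.4009+0.2645i)·(-0.3606+0.0000i)  (+0.1248-0.3500i)·(+0.0337-0.0182i)  (-0.2010-0.0205i)·(+0.2000-0.3056i)  (+0.0108+0.0771i)·(-0.0307+0.3643i)  (+0.0177-0.0071i)·(-0.0627-0.1436i)
Y_4^-3(R⁻¹ n̂) = -0.187442-0.170739i

Re=-0.1874 Im=-0.1707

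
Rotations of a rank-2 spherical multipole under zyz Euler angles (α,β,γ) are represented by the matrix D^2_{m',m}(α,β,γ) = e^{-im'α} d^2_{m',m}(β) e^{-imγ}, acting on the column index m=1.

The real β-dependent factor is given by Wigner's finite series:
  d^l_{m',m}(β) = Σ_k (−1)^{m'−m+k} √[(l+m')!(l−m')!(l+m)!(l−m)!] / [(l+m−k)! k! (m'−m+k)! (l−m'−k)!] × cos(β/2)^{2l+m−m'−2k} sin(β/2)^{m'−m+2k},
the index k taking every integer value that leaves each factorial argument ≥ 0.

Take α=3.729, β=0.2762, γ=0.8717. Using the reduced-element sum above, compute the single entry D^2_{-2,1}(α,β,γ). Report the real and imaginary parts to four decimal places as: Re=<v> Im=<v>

Split into d^2_{-2,1}(β=0.2762) × two z-phases.
Half-angle: c=0.990479, s=0.137661. N=√(1·24·6·1)=12.000000
k∈{3} keeps every argument non-negative
  k=3: (−1)^0·12.0000/(6)·0.9905^1·0.1377^3 = +0.005168
d^2_{-2,1}(0.2762) = +0.005168
D = (+0.385714+0.922618i)·(+0.005168)·(+0.643526-0.765424i) = +0.004932+0.001543i

Re=0.0049 Im=0.0015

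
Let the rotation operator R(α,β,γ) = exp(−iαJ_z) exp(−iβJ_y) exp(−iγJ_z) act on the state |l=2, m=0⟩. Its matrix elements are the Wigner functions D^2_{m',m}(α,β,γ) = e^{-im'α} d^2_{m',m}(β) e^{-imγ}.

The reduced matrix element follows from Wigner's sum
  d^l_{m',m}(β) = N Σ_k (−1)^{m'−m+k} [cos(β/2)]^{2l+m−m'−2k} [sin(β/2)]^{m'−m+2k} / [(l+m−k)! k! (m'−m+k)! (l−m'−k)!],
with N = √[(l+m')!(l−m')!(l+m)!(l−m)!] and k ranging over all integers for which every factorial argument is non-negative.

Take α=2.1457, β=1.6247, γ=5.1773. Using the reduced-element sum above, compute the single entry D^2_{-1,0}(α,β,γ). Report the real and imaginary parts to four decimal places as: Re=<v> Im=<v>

Re=0.0358 Im=-0.0553

Split into d^2_{-1,0}(β=1.6247) × two z-phases.
With c≡cos(β/2)=0.687794 and s≡sin(β/2)=0.725905, N=[1·6·2·2]^{1/2}=4.898979
k: max(0,(0)−(-1))=1 … min(2+(0),2−(-1))=2
  k=1: (−1)^0·4.8990/(2)·0.6878^3·0.7259^1 = +0.578538
  k=2: (−1)^1·4.8990/(2)·0.6878^1·0.7259^3 = -0.644428
d^2_{-1,0}(1.6247) = +0.578538 -0.644428 = -0.065890
D = (-0.543754+0.839245i)·(-0.065890)·(+1.000000+0.000000i) = +0.035828-0.055298i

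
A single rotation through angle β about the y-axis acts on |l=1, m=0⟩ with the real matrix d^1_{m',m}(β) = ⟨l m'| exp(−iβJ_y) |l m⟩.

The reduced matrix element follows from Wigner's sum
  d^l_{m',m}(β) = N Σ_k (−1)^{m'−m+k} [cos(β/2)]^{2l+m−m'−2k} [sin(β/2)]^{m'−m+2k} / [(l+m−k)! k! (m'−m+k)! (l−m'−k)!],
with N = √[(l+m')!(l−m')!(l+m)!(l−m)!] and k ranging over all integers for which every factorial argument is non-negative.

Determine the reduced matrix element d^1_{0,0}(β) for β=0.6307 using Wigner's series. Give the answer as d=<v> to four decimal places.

d=0.8076

d^1_{0,0}(β=0.6307) via Wigner's sum:
Half-angle: c=0.950688, s=0.310149. N=√(1·1·1·1)=1.000000
k: max(0,(0)−(0))=0 … min(1+(0),1−(0))=1
  k=0: (−1)^0·1.0000/(1)·0.9507^2·0.3101^0 = +0.903807
  k=1: (−1)^1·1.0000/(1)·0.9507^0·0.3101^2 = -0.096193
d^1_{0,0}(0.6307) = +0.903807 -0.096193 = +0.807615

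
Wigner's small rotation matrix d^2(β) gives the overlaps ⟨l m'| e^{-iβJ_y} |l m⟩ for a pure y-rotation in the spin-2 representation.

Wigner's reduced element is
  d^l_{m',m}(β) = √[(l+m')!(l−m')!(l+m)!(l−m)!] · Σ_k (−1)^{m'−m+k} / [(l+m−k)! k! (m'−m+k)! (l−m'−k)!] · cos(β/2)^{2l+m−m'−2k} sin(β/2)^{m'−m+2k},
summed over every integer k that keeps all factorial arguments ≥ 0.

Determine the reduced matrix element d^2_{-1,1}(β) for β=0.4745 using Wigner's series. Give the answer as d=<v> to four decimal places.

d=0.1535

d^2_{-1,1}(β=0.4745) via Wigner's sum:
With c≡cos(β/2)=0.971988 and s≡sin(β/2)=0.235031, N=[1·6·6·1]^{1/2}=6.000000
k: max(0,(1)−(-1))=2 … min(2+(1),2−(-1))=3
  k=2: (−1)^0·6.0000/(2)·0.9720^2·0.2350^2 = +0.156564
  k=3: (−1)^1·6.0000/(6)·0.9720^0·0.2350^4 = -0.003051
d^2_{-1,1}(0.4745) = +0.156564 -0.003051 = +0.153513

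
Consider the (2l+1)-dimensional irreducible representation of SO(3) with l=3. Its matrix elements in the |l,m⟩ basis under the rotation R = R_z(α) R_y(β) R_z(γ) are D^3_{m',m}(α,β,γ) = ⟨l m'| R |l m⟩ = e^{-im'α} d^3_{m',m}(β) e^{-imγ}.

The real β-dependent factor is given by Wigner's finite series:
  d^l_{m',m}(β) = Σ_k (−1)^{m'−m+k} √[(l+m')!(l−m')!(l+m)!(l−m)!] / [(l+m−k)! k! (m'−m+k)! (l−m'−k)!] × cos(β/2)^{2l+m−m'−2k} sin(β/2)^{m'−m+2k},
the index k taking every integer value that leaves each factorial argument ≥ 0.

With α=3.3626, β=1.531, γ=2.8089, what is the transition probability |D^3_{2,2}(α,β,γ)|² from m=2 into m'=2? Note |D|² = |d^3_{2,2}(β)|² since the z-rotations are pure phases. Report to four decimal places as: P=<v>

Split into d^3_{2,2}(β=1.531) × two z-phases.
c=cos(1.531/2)=0.721036, s=sin(1.531/2)=0.692898; N=√[120·1·120·1]=120.000000
k: max(0,(2)−(2))=0 … min(3+(2),3−(2))=1
  k=0: (−1)^0·120.0000/(120)·0.7210^6·0.6929^0 = +0.140521
  k=1: (−1)^1·120.0000/(24)·0.7210^4·0.6929^2 = -0.648837
d^3_{2,2}(1.531) = +0.140521 -0.648837 = -0.508316
|D^3_{2,2}|² = |d^3_{2,2}(β)|² = (-0.508316)² = 0.258385 (the z-rotation phases have unit modulus)

P=0.2584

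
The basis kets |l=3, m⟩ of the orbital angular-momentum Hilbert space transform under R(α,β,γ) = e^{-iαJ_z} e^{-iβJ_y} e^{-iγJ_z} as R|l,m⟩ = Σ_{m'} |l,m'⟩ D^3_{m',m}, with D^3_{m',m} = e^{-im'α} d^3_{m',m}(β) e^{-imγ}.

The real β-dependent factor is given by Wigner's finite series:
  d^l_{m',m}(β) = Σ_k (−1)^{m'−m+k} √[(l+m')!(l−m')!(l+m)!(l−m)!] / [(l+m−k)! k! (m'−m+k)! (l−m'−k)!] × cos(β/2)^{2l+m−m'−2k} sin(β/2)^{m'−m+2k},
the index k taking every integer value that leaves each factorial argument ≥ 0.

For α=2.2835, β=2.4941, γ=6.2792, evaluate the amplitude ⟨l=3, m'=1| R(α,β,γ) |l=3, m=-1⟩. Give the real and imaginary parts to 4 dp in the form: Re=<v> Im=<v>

Re=-0.0836 Im=-0.0960

Split into d^3_{1,-1}(β=2.4941) × two z-phases.
c=cos(2.4941/2)=0.318120, s=sin(2.4941/2)=0.948050; N=√[24·2·2·24]=48.000000
k: max(0,(-1)−(1))=0 … min(3+(-1),3−(1))=2
  k=0: (−1)^2·48.0000/(8)·0.3181^4·0.9481^2 = +0.055231
  k=1: (−1)^3·48.0000/(6)·0.3181^2·0.9481^4 = -0.654032
  k=2: (−1)^4·48.0000/(48)·0.3181^0·0.9481^6 = +0.726086
d^3_{1,-1}(2.4941) = +0.055231 -0.654032 +0.726086 = +0.127285
Attach z-rotation phases: D = e^{-i(1)(2.2835)}·(+0.127285)·e^{-i(-1)(6.2792)} = -0.083613-0.095971i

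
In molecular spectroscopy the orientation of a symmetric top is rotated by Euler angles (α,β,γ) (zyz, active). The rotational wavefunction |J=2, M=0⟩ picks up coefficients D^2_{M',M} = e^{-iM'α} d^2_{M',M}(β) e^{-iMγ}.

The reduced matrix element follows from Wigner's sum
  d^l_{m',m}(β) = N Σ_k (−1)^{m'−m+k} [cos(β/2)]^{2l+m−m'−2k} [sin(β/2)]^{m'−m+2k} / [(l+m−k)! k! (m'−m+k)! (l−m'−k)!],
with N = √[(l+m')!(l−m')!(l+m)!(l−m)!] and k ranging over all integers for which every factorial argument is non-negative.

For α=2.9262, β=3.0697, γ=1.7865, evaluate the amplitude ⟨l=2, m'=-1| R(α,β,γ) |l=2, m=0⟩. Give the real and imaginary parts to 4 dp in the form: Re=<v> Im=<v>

Re=0.0857 Im=-0.0188

Split into d^2_{-1,0}(β=3.0697) × two z-phases.
c=cos(3.0697/2)=0.035939, s=sin(3.0697/2)=0.999354; N=√[1·6·2·2]=4.898979
Admissible k: 1..2 (factorial args all ≥0)
  k=1: (−1)^0·4.8990/(2)·0.0359^3·0.9994^1 = +0.000114
  k=2: (−1)^1·4.8990/(2)·0.0359^1·0.9994^3 = -0.087861
d^2_{-1,0}(3.0697) = +0.000114 -0.087861 = -0.087747
Attach z-rotation phases: D = e^{-i(-1)(2.9262)}·(-0.087747)·e^{-i(0)(1.7865)} = +0.085719-0.018754i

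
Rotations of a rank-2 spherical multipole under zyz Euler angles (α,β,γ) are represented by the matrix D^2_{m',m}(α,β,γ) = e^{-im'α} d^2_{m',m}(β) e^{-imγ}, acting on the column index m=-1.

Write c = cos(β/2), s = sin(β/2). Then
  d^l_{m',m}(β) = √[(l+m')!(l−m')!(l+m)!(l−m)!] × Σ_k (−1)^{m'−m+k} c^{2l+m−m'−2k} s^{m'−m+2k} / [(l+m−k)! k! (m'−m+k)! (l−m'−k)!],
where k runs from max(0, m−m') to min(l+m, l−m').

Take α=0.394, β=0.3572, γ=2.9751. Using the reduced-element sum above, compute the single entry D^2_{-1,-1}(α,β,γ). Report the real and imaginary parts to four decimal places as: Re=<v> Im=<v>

First d^2_{-1,-1}(β=0.3572), then the phase factors e^{-i(-1)α} and e^{-i(-1)γ}:
Half-angle: c=0.984093, s=0.177652. N=√(1·6·1·6)=6.000000
k: max(0,(-1)−(-1))=0 … min(2+(-1),2−(-1))=1
  k=0: (−1)^0·6.0000/(6)·0.9841^4·0.1777^0 = +0.937876
  k=1: (−1)^1·6.0000/(2)·0.9841^2·0.1777^2 = -0.091693
d^2_{-1,-1}(0.3572) = +0.937876 -0.091693 = +0.846183
Attach z-rotation phases: D = e^{-i(-1)(0.394)}·(+0.846183)·e^{-i(-1)(2.9751)} = -0.824378-0.190856i

Re=-0.8244 Im=-0.1909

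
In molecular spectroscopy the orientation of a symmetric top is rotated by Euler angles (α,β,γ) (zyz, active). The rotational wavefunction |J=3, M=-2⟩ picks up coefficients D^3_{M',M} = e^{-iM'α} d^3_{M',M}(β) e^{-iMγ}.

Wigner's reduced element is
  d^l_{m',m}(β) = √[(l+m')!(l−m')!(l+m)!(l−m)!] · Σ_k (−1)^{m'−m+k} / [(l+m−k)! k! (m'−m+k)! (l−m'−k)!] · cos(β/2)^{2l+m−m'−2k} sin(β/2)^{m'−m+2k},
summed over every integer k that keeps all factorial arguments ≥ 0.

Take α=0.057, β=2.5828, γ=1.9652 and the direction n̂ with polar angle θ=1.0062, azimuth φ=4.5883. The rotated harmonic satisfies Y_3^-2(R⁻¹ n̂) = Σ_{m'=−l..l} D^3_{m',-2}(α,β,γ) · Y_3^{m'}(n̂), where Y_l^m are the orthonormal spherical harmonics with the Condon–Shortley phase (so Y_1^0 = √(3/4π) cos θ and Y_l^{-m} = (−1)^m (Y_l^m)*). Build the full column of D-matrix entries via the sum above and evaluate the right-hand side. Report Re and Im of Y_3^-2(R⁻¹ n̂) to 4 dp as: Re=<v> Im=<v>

Re=-0.1569 Im=-0.3572

Need the full column D^3_{m',-2} for m'=−3..3 at α=0.057, β=2.5828, γ=1.9652.
cos(β/2)=0.275775, sin(β/2)=0.961222
d^3_{-3,-2}: single k=1 term ⇒ +0.003756;  D = -0.002154-0.003076i
d^3_{-2,-2}: k∈[0..1] ⇒ +0.000440 -0.026720 = -0.026280;  D = +0.016278+0.020632i
d^3_{-1,-2}: k∈[0..1] ⇒ -0.004848 +0.117806 = +0.112958;  D = -0.074905-0.084550i
d^3_{0,-2}: k∈[0..1] ⇒ +0.029271 -0.355604 = -0.326334;  D = +0.229965+0.231538i
d^3_{1,-2}: k∈[0..1] ⇒ -0.117806 +0.715607 = +0.597800;  D = -0.444744-0.399459i
d^3_{2,-2}: k∈[0..1] ⇒ +0.324621 -0.788756 = -0.464135;  D = +0.362409+0.289967i
d^3_{3,-2}: single k=0 term ⇒ -0.554306;  D = +0.451843+0.321082i
Y_3^{m'}(θ=1.0062,φ=4.5883) and Σ D·Y over m':
  (-0.0022-0.0031i)·(+0.0915-0.2343i)  (+0.0163+0.0206i)·(-0.3783-0.0959i)  (-0.0749-0.0845i)·(-0.0146+0.1169i)  (+0.2300+0.2315i)·(-0.3132+0.0000i)  (-0.4447-0.3995i)·(+0.0146+0.1169i)  (+0.3624+0.2900i)·(-0.3783+0.0959i)  (+0.4518+0.3211i)·(-0.0915-0.2343i)
Y_3^-2(R⁻¹ n̂) = -0.156937-0.357217i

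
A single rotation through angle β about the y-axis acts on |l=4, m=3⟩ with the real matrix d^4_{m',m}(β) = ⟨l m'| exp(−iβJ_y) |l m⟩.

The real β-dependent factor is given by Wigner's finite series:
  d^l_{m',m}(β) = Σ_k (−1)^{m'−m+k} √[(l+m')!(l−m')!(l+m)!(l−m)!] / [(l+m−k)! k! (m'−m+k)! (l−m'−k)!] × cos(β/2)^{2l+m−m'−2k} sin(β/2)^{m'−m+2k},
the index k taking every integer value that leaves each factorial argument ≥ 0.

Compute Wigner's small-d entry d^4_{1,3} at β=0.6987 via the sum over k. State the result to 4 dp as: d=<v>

d=0.4983

d^4_{1,3}(β=0.6987) via Wigner's sum:
c=cos(0.6987/2)=0.939595, s=sin(0.6987/2)=0.342287; N=√[120·6·5040·1]=1904.940944
The bounds max(0,m−m')=2 and min(l+m,l−m')=3 give 2 terms
  k=2: (−1)^0·1904.9409/(240)·0.9396^6·0.3423^2 = +0.639877
  k=3: (−1)^1·1904.9409/(144)·0.9396^4·0.3423^4 = -0.141529
d^4_{1,3}(0.6987) = +0.639877 -0.141529 = +0.498349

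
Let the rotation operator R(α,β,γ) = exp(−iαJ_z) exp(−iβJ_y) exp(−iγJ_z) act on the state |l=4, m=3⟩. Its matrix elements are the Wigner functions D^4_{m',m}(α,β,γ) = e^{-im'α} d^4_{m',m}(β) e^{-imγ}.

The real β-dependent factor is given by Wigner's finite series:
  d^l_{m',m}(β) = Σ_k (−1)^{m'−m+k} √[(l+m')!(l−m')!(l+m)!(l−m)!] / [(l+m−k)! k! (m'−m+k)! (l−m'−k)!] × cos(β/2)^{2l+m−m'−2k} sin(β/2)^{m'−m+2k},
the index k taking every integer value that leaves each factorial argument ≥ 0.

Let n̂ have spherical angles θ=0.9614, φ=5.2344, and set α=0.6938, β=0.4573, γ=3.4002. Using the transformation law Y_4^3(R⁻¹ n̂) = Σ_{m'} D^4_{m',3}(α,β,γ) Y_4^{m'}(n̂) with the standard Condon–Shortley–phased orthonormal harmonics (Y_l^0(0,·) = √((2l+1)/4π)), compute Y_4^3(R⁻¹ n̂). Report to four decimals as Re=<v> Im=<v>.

Need the full column D^4_{m',3} for m'=−4..4 at α=0.6938, β=0.4573, γ=3.4002.
cos(β/2)=0.973973, sin(β/2)=0.226663
d^4_{-4,3}: single k=7 term ⇒ +0.000085;  D = +0.000035-0.000077i
d^4_{-3,3}: k∈[6..7] ⇒ +0.000900 -0.000007 = +0.000894;  D = -0.000234-0.000862i
d^4_{-2,3}: k∈[5..6] ⇒ +0.006205 -0.000112 = +0.006093;  D = -0.004988-0.003499i
d^4_{-1,3}: k∈[4..5] ⇒ +0.031422 -0.001021 = +0.030401;  D = -0.030298+0.002491i
d^4_{0,3}: k∈[3..4] ⇒ +0.120765 -0.006540 = +0.114224;  D = -0.081539+0.079992i
d^4_{1,3}: k∈[2..3] ⇒ +0.348107 -0.031422 = +0.316686;  D = -0.031986+0.315066i
d^4_{2,3}: k∈[1..2] ⇒ +0.705137 -0.114568 = +0.590570;  D = +0.329857+0.489864i
d^4_{3,3}: k∈[0..1] ⇒ +0.809797 -0.307002 = +0.502795;  D = +0.482602+0.141061i
d^4_{4,3}: single k=0 term ⇒ -0.533034;  D = -0.488977+0.212193i
Y_4^{m'}(θ=0.9614,φ=5.2344) and Σ D·Y over m':
  (+0.0000-0.0001i)·(-0.0989-0.1739i)  (-0.0002-0.0009i)·(-0.3950-0.0019i)  (-0.0050-0.0035i)·(-0.1462+0.2515i)  (-0.0303+0.0025i)·(-0.0782-0.1360i)  (-0.0815+0.0800i)·(-0.3250+0.0000i)  (-0.0320+0.3151i)·(+0.0782-0.1360i)  (+0.3299+0.4899i)·(-0.1462-0.2515i)  (+0.4826+0.1411i)·(+0.3950-0.0019i)  (-0.4890+0.2122i)·(-0.0989+0.1739i)
Y_4^3(R⁻¹ n̂) = +0.348552-0.199266i

Re=0.3486 Im=-0.1993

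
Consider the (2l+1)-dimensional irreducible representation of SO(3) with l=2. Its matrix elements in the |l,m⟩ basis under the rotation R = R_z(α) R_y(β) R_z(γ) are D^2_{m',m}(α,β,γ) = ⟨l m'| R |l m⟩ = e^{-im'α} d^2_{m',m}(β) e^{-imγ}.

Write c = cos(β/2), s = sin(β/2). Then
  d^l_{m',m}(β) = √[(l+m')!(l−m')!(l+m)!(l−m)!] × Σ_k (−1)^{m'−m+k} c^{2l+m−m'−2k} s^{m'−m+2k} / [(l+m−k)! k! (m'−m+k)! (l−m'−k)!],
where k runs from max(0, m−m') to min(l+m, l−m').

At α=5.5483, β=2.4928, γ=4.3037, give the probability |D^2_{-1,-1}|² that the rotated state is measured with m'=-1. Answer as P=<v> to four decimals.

P=0.0694

D^2_{-1,-1}(5.5483,2.4928,4.3037) = e^{-i·-1·5.5483}·d^2_{-1,-1}(2.4928)·e^{-i·-1·4.3037}. Compute d first:
With c≡cos(β/2)=0.318737 and s≡sin(β/2)=0.947843, N=[1·6·1·6]^{1/2}=6.000000
k: max(0,(-1)−(-1))=0 … min(2+(-1),2−(-1))=1
  k=0: (−1)^0·6.0000/(6)·0.3187^4·0.9478^0 = +0.010321
  k=1: (−1)^1·6.0000/(2)·0.3187^2·0.9478^2 = -0.273816
d^2_{-1,-1}(2.4928) = +0.010321 -0.273816 = -0.263495
|D^2_{-1,-1}|² = |d^2_{-1,-1}(β)|² = (-0.263495)² = 0.069429 (the z-rotation phases have unit modulus)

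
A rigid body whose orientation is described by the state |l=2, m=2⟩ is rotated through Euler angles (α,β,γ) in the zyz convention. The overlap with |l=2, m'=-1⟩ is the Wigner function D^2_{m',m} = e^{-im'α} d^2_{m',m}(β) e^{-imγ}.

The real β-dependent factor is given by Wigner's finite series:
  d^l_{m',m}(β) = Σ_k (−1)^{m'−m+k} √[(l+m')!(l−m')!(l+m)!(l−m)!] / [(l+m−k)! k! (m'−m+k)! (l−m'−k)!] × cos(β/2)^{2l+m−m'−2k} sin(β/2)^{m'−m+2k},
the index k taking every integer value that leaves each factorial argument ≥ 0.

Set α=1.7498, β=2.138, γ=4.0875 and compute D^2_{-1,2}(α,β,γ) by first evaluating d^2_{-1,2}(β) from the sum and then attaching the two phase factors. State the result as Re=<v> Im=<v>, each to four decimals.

Re=0.6417 Im=-0.0918

D^2_{-1,2}(1.7498,2.138,4.0875) = e^{-i·-1·1.7498}·d^2_{-1,2}(2.138)·e^{-i·2·4.0875}. Compute d first:
With c≡cos(β/2)=0.481001 and s≡sin(β/2)=0.876720, N=[1·6·24·1]^{1/2}=12.000000
k∈{3} keeps every argument non-negative
  k=3: (−1)^0·12.0000/(6)·0.4810^1·0.8767^3 = +0.648274
d^2_{-1,2}(2.138) = +0.648274
D = (-0.178049+0.984022i)·(+0.648274)·(-0.315533-0.948915i) = +0.641748-0.091755i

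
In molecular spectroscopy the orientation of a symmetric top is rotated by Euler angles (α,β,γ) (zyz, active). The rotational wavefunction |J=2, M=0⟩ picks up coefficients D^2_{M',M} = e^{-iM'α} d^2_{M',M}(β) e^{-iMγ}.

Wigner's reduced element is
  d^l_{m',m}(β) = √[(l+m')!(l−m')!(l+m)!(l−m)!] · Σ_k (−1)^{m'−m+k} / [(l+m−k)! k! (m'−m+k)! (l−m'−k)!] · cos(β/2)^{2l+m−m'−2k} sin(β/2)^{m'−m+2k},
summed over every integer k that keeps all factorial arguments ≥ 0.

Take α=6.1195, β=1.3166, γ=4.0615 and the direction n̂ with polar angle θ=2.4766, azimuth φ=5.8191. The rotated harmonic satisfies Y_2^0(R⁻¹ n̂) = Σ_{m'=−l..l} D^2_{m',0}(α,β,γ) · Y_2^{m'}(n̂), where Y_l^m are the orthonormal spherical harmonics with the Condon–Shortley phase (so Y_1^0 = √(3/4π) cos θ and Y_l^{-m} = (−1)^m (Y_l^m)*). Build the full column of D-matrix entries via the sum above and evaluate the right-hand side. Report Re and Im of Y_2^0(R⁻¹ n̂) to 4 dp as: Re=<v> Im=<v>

Re=-0.1840 Im=0.0000

Need the full column D^2_{m',0} for m'=−2..2 at α=6.1195, β=1.3166, γ=4.0615.
cos(β/2)=0.791033, sin(β/2)=0.611773
d^2_{-2,0}: single k=2 term ⇒ +0.573648;  D = +0.543183-0.184459i
d^2_{-1,0}: k∈[1..2] ⇒ +0.741738 -0.443651 = +0.298087;  D = +0.294102-0.048575i
d^2_{0,0}: k∈[0..2] ⇒ +0.391543 -0.936764 +0.140075 = -0.405146;  D = -0.405146+0.000000i
d^2_{1,0}: k∈[0..1] ⇒ -0.741738 +0.443651 = -0.298087;  D = -0.294102-0.048575i
d^2_{2,0}: single k=0 term ⇒ +0.573648;  D = +0.543183+0.184459i
Y_2^{m'}(θ=2.4766,φ=5.8191) and Σ D·Y over m':
  (+0.5432-0.1845i)·(+0.0881+0.1177i)  (+0.2941-0.0486i)·(-0.3355-0.1679i)  (-0.4051+0.0000i)·(+0.2705+0.0000i)  (-0.2941-0.0486i)·(+0.3355-0.1679i)  (+0.5432+0.1845i)·(+0.0881-0.1177i)
Y_2^0(R⁻¹ n̂) = -0.184037+0.000000i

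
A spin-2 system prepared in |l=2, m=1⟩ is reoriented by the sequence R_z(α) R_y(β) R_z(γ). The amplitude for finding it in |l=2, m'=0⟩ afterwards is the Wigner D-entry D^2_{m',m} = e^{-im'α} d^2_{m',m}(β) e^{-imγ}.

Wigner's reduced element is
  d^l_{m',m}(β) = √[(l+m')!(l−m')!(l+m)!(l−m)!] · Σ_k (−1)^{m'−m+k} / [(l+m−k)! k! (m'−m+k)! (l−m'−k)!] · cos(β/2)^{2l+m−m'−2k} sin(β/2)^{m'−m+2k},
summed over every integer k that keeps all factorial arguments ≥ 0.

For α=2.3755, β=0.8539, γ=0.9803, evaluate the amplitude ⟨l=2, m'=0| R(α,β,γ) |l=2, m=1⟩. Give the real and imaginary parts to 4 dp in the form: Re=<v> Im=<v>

First d^2_{0,1}(β=0.8539), then the phase factors e^{-i(0)α} and e^{-i(1)γ}:
With c≡cos(β/2)=0.910233 and s≡sin(β/2)=0.414097, N=[2·2·6·1]^{1/2}=4.898979
k∈{1,2} keeps every argument non-negative
  k=1: (−1)^0·4.8990/(2)·0.9102^3·0.4141^1 = +0.764953
  k=2: (−1)^1·4.8990/(2)·0.9102^1·0.4141^3 = -0.158319
d^2_{0,1}(0.8539) = +0.764953 -0.158319 = +0.606634
Phases: e^{-i·(0)·2.3755}=+1.000000+0.000000i, e^{-i·(1)·0.9803}=+0.556773-0.830664i ⇒ D=+0.337758-0.503910i

Re=0.3378 Im=-0.5039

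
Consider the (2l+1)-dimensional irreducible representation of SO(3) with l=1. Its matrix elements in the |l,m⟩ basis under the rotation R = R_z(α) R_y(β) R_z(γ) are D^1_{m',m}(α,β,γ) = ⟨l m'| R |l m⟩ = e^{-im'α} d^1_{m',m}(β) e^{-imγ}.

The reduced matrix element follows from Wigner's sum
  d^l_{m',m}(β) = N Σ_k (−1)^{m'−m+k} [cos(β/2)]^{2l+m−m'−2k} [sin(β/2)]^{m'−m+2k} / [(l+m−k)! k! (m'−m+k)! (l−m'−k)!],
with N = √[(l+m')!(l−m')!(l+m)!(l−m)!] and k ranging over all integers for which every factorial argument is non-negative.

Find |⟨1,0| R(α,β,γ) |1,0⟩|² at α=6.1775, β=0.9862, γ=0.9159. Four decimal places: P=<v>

P=0.3046

First d^1_{0,0}(β=0.9862), then the phase factors e^{-i(0)α} and e^{-i(0)γ}:
Half-angle: c=0.880870, s=0.473359. N=√(1·1·1·1)=1.000000
The bounds max(0,m−m')=0 and min(l+m,l−m')=1 give 2 terms
  k=0: (−1)^0·1.0000/(1)·0.8809^2·0.4734^0 = +0.775931
  k=1: (−1)^1·1.0000/(1)·0.8809^0·0.4734^2 = -0.224069
d^1_{0,0}(0.9862) = +0.775931 -0.224069 = +0.551863
|D^1_{0,0}|² = |d^1_{0,0}(β)|² = (+0.551863)² = 0.304553 (the z-rotation phases have unit modulus)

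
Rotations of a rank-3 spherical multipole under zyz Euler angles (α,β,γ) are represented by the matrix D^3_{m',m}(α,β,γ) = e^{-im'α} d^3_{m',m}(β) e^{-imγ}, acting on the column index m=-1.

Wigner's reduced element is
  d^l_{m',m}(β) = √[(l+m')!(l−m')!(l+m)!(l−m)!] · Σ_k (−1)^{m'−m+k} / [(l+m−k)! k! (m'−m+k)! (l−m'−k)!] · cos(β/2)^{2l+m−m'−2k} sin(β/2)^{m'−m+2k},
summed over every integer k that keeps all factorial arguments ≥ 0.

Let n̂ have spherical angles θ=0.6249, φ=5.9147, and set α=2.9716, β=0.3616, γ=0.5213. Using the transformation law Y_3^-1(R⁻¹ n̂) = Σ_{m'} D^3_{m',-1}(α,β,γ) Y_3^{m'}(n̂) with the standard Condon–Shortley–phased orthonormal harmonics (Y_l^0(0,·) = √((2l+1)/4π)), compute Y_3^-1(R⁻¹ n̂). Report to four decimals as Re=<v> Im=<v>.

Need the full column D^3_{m',-1} for m'=−3..3 at α=2.9716, β=0.3616, γ=0.5213.
cos(β/2)=0.983700, sin(β/2)=0.179817
d^3_{-3,-1}: single k=2 term ⇒ +0.117262;  D = -0.117254-0.001328i
d^3_{-2,-1}: k∈[1..2] ⇒ +0.523773 -0.035003 = +0.488770;  D = +0.480758+0.088136i
d^3_{-1,-1}: k∈[0..2] ⇒ +0.906101 -0.242215 +0.006070 = +0.669956;  D = -0.629038-0.230549i
d^3_{0,-1}: k∈[0..2] ⇒ -0.573765 +0.057516 -0.000641 = -0.516890;  D = -0.448232-0.257415i
d^3_{1,-1}: k∈[0..2] ⇒ +0.181661 -0.008093 +0.000034 = +0.173601;  D = -0.133746-0.110677i
d^3_{2,-1}: k∈[0..1] ⇒ -0.035003 +0.000585 = -0.034418;  D = -0.022422-0.026113i
d^3_{3,-1}: single k=0 term ⇒ +0.003918;  D = -0.002013-0.003362i
Y_3^{m'}(θ=0.6249,φ=5.9147) and Σ D·Y over m':
  (-0.1173-0.0013i)·(+0.0375+0.0747i)  (+0.4808+0.0881i)·(+0.2101+0.1906i)  (-0.6290-0.2305i)·(+0.4037+0.1559i)  (-0.4482-0.2574i)·(+0.0874+0.0000i)  (-0.1337-0.1107i)·(-0.4037+0.1559i)  (-0.0224-0.0261i)·(+0.2101-0.1906i)  (-0.0020-0.0034i)·(-0.0375+0.0747i)
Y_3^-1(R⁻¹ n̂) = -0.115401-0.089657i

Re=-0.1154 Im=-0.0897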